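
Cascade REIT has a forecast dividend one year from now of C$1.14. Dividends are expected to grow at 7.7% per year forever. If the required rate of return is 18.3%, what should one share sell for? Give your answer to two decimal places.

C$10.75

Gordon growth model: P₀ = D₁/(r − g), with D₁ = 1.14 given directly.
P₀ = 1.1400 / (0.183 − 0.077) = 1.1400 / 0.106 = 10.7547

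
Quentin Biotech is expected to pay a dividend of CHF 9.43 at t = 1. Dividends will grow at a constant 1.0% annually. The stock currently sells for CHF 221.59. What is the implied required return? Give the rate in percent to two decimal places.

5.26%

Rearranging the constant-growth DDM: r = D₁/P₀ + g.
r = 9.4300 / 221.59 + 0.01 = 0.04256 + 0.01 = 0.05256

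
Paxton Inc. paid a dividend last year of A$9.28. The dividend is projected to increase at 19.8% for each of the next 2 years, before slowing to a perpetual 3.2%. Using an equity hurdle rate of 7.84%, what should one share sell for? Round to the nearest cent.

A$276.48

Two-stage DDM. Project D₁…D_2 at 0.198, terminal growth 0.032, discount at r = 0.0784.
D_1 = 11.1174
D_2 = 13.3187
Terminal value at t=2: TV = D_3/(r−g) = 13.7449/(0.0784−0.032) = 296.2261
P₀ = 11.1174/(1+0.0784)^1 + 13.3187/(1+0.0784)^2 + 296.2261/(1+0.0784)^2 = 276.4820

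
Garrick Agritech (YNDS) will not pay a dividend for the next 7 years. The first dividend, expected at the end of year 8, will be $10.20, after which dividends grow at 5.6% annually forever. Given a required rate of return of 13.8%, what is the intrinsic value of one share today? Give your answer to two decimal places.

$50.33

Deferred-dividend DDM. At t=7 the remaining stream is a growing perpetuity with first payment D_8 = 10.20.
V_7 = D_8/(r−g) = 10.20/(0.138−0.056) = 124.3902
P₀ = V_7/(1+r)^7 = 124.3902/(1+0.138)^7 = 50.3258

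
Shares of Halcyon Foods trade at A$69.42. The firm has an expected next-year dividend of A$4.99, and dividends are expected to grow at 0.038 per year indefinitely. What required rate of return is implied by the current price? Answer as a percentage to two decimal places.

10.99%

Rearranging the constant-growth DDM: r = D₁/P₀ + g.
r = 4.9900 / 69.42 + 0.038 = 0.07188 + 0.038 = 0.10988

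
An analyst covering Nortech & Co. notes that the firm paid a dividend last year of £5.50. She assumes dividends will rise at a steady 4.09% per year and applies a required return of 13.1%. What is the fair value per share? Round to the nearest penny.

£63.54

Gordon growth model: P₀ = D₁/(r − g). D₁ = 5.50 × (1 + 0.0409) = 5.7249.
P₀ = 5.7249 / (0.131 − 0.0409) = 5.7249 / 0.0901 = 63.5400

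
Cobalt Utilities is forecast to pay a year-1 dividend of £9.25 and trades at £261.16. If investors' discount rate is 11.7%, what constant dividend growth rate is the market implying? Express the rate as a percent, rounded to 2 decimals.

From P₀ = D₁/(r − g), the implied growth is g = r − D₁/P₀.
g = 0.117 − 9.25/261.16 = 0.117 − 0.03542 = 0.08158

8.16%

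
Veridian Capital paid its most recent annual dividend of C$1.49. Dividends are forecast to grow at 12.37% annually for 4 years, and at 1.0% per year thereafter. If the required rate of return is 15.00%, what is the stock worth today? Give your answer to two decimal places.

C$15.43

Two-stage DDM. Project D₁…D_4 at 0.1237, terminal growth 0.01, discount at r = 0.15.
D_1 = 1.6743
D_2 = 1.8814
D_3 = 2.1142
D_4 = 2.3757
Terminal value at t=4: TV = D_5/(r−g) = 2.3994/(0.15−0.01) = 17.1388
P₀ = 1.6743/(1+0.15)^1 + 1.8814/(1+0.15)^2 + 2.1142/(1+0.15)^3 + 2.3757/(1+0.15)^4 + 17.1388/(1+0.15)^4 = 15.4261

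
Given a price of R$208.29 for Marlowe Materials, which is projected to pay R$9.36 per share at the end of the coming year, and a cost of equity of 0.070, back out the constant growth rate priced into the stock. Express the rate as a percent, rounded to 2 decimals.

From P₀ = D₁/(r − g), the implied growth is g = r − D₁/P₀.
g = 0.07 − 9.36/208.29 = 0.07 − 0.04494 = 0.02506

2.51%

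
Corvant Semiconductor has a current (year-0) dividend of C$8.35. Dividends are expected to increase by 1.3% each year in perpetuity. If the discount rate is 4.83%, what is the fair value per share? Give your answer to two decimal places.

Gordon growth model: P₀ = D₁/(r − g). D₁ = 8.35 × (1 + 0.013) = 8.4585.
P₀ = 8.4585 / (0.0483 − 0.013) = 8.4585 / 0.0353 = 239.6190

C$239.62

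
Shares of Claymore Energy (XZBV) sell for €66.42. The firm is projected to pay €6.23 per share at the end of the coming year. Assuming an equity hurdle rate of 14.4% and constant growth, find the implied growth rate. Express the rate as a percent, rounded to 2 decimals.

From P₀ = D₁/(r − g), the implied growth is g = r − D₁/P₀.
g = 0.144 − 6.23/66.42 = 0.144 − 0.09380 = 0.05020

5.02%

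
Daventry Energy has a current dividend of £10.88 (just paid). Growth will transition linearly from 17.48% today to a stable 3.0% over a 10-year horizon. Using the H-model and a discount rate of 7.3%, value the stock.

£443.80

H-model: P₀ = D₀[(1+g_L) + H(g_S−g_L)]/(r−g_L), with H = 10/2 = 5.
P₀ = 10.88 × [(1+0.03) + 5×(0.1748−0.03)] / (0.073−0.03)
   = 10.88 × 1.7540 / 0.043 = 443.8028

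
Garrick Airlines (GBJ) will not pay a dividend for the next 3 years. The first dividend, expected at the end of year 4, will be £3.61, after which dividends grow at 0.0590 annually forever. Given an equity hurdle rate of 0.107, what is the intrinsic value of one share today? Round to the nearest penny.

Deferred-dividend DDM. At t=3 the remaining stream is a growing perpetuity with first payment D_4 = 3.61.
V_3 = D_4/(r−g) = 3.61/(0.107−0.059) = 75.2083
P₀ = V_3/(1+r)^3 = 75.2083/(1+0.107)^3 = 55.4400

£55.44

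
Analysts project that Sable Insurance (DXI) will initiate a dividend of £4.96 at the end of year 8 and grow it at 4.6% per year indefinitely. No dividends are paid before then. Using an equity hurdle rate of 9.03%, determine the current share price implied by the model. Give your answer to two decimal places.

Deferred-dividend DDM. At t=7 the remaining stream is a growing perpetuity with first payment D_8 = 4.96.
V_7 = D_8/(r−g) = 4.96/(0.0903−0.046) = 111.9639
P₀ = V_7/(1+r)^7 = 111.9639/(1+0.0903)^7 = 61.1302

£61.13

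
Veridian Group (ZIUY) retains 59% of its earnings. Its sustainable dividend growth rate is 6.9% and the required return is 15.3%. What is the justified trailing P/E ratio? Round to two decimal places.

5.22

Payout ratio b = 1 − 0.59 = 0.41.
Justified trailing P/E = b(1+g)/(r−g) = 0.41×(1+0.069)/(0.153−0.069) = 5.2177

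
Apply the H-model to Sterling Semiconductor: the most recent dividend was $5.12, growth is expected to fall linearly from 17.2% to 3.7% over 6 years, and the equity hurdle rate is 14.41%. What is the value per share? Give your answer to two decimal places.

H-model: P₀ = D₀[(1+g_L) + H(g_S−g_L)]/(r−g_L), with H = 6/2 = 3.
P₀ = 5.12 × [(1+0.037) + 3×(0.172−0.037)] / (0.1441−0.037)
   = 5.12 × 1.4420 / 0.1071 = 68.9359

$68.94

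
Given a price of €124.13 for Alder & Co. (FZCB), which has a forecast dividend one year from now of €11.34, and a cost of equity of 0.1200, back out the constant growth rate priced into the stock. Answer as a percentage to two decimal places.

From P₀ = D₁/(r − g), the implied growth is g = r − D₁/P₀.
g = 0.12 − 11.34/124.13 = 0.12 − 0.09136 = 0.02864

2.86%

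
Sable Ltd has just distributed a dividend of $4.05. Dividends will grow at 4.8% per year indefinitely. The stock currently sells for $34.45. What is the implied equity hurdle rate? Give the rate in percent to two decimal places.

Rearranging the constant-growth DDM: r = D₁/P₀ + g.
D₁ = 4.05 × (1 + 0.048) = 4.2444.
r = 4.2444 / 34.45 + 0.048 = 0.12320 + 0.048 = 0.17120

17.12%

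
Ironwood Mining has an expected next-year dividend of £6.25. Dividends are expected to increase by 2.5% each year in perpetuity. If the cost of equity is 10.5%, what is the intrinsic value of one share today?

Gordon growth model: P₀ = D₁/(r − g), with D₁ = 6.25 given directly.
P₀ = 6.2500 / (0.105 − 0.025) = 6.2500 / 0.08 = 78.1250

£78.13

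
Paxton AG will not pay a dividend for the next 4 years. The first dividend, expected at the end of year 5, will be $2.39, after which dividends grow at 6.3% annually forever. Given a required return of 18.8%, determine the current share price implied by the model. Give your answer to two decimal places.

$9.60

Deferred-dividend DDM. At t=4 the remaining stream is a growing perpetuity with first payment D_5 = 2.39.
V_4 = D_5/(r−g) = 2.39/(0.188−0.063) = 19.1200
P₀ = V_4/(1+r)^4 = 19.1200/(1+0.188)^4 = 9.5989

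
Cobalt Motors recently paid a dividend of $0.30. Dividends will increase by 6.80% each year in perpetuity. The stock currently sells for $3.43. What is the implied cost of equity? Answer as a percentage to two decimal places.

16.14%

Rearranging the constant-growth DDM: r = D₁/P₀ + g.
D₁ = 0.30 × (1 + 0.068) = 0.3204.
r = 0.3204 / 3.43 + 0.068 = 0.09341 + 0.068 = 0.16141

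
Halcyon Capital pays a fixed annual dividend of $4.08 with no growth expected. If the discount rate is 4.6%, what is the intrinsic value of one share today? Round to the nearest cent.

Zero-growth DDM (perpetuity): P₀ = D/r = 4.08 / 0.046 = 88.6957

$88.70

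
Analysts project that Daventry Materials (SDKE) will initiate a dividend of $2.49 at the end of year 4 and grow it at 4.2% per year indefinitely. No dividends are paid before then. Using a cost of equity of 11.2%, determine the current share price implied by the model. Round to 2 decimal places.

$25.87

Deferred-dividend DDM. At t=3 the remaining stream is a growing perpetuity with first payment D_4 = 2.49.
V_3 = D_4/(r−g) = 2.49/(0.112−0.042) = 35.5714
P₀ = V_3/(1+r)^3 = 35.5714/(1+0.112)^3 = 25.8694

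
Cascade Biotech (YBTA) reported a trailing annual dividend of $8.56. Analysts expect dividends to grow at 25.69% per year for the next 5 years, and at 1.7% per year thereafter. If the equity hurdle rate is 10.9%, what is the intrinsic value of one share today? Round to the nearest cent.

Two-stage DDM. Project D₁…D_5 at 0.2569, terminal growth 0.017, discount at r = 0.109.
D_1 = 10.7591
D_2 = 13.5231
D_3 = 16.9971
D_4 = 21.3637
D_5 = 26.8520
Terminal value at t=5: TV = D_6/(r−g) = 27.3085/(0.109−0.017) = 296.8319
P₀ = 10.7591/(1+0.109)^1 + 13.5231/(1+0.109)^2 + 16.9971/(1+0.109)^3 + 21.3637/(1+0.109)^4 + 26.8520/(1+0.109)^5 + 296.8319/(1+0.109)^5 = 240.2409

$240.24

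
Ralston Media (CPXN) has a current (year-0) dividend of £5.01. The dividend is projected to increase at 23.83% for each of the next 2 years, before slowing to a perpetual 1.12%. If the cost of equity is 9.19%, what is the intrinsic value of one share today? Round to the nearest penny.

£92.86

Two-stage DDM. Project D₁…D_2 at 0.2383, terminal growth 0.0112, discount at r = 0.0919.
D_1 = 6.2039
D_2 = 7.6823
Terminal value at t=2: TV = D_3/(r−g) = 7.7683/(0.0919−0.0112) = 96.2616
P₀ = 6.2039/(1+0.0919)^1 + 7.6823/(1+0.0919)^2 + 96.2616/(1+0.0919)^2 = 92.8650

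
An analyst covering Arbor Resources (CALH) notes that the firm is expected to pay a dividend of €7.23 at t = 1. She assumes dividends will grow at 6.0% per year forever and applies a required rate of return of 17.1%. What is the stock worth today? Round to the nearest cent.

Gordon growth model: P₀ = D₁/(r − g), with D₁ = 7.23 given directly.
P₀ = 7.2300 / (0.171 − 0.06) = 7.2300 / 0.111 = 65.1351

€65.14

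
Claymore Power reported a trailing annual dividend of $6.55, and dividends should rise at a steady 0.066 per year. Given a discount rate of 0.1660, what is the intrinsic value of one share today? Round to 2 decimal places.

$69.82

Gordon growth model: P₀ = D₁/(r − g). D₁ = 6.55 × (1 + 0.066) = 6.9823.
P₀ = 6.9823 / (0.166 − 0.066) = 6.9823 / 0.1 = 69.8230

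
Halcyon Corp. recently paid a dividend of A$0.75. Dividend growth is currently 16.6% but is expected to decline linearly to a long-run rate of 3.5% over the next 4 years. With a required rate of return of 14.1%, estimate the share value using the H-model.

H-model: P₀ = D₀[(1+g_L) + H(g_S−g_L)]/(r−g_L), with H = 4/2 = 2.
P₀ = 0.75 × [(1+0.035) + 2×(0.166−0.035)] / (0.141−0.035)
   = 0.75 × 1.2970 / 0.106 = 9.1769

A$9.18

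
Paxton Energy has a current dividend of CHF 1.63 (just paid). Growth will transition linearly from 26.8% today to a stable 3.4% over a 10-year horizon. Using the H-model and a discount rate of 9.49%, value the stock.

CHF 58.99

H-model: P₀ = D₀[(1+g_L) + H(g_S−g_L)]/(r−g_L), with H = 10/2 = 5.
P₀ = 1.63 × [(1+0.034) + 5×(0.268−0.034)] / (0.0949−0.034)
   = 1.63 × 2.2040 / 0.0609 = 58.9905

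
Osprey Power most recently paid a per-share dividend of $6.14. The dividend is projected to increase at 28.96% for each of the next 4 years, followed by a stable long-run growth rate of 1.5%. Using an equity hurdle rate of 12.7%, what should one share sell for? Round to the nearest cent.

Two-stage DDM. Project D₁…D_4 at 0.2896, terminal growth 0.015, discount at r = 0.127.
D_1 = 7.9181
D_2 = 10.2112
D_3 = 13.1684
D_4 = 16.9820
Terminal value at t=4: TV = D_5/(r−g) = 17.2367/(0.127−0.015) = 153.8992
P₀ = 7.9181/(1+0.127)^1 + 10.2112/(1+0.127)^2 + 13.1684/(1+0.127)^3 + 16.9820/(1+0.127)^4 + 153.8992/(1+0.127)^4 = 130.1899

$130.19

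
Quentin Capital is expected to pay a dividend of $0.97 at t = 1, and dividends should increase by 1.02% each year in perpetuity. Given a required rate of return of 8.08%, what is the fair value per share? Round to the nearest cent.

Gordon growth model: P₀ = D₁/(r − g), with D₁ = 0.97 given directly.
P₀ = 0.9700 / (0.0808 − 0.0102) = 0.9700 / 0.0706 = 13.7394

$13.74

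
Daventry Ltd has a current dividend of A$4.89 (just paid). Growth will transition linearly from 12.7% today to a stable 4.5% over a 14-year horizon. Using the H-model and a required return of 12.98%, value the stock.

H-model: P₀ = D₀[(1+g_L) + H(g_S−g_L)]/(r−g_L), with H = 14/2 = 7.
P₀ = 4.89 × [(1+0.045) + 7×(0.127−0.045)] / (0.1298−0.045)
   = 4.89 × 1.6190 / 0.0848 = 93.3598

A$93.36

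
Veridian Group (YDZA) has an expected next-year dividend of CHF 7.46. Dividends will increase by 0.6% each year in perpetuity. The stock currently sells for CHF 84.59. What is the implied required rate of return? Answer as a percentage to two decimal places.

Rearranging the constant-growth DDM: r = D₁/P₀ + g.
r = 7.4600 / 84.59 + 0.006 = 0.08819 + 0.006 = 0.09419

9.42%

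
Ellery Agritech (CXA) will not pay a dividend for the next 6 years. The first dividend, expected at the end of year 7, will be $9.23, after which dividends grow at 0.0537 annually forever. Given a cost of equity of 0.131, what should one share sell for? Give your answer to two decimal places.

Deferred-dividend DDM. At t=6 the remaining stream is a growing perpetuity with first payment D_7 = 9.23.
V_6 = D_7/(r−g) = 9.23/(0.131−0.0537) = 119.4049
P₀ = V_6/(1+r)^6 = 119.4049/(1+0.131)^6 = 57.0488

$57.05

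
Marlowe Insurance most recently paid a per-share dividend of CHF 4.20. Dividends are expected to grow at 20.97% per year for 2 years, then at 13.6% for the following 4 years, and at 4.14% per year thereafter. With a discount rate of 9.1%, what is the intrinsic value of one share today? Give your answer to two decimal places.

CHF 160.13

Three-stage DDM. Project D₁…D_6; terminal Gordon value at t=6 with g = 0.0414; discount at r = 0.091.
D_1 = 5.0807
D_2 = 6.1462
D_3 = 6.9821
D_4 = 7.9316
D_5 = 9.0103
D_6 = 10.2357
TV_6 = 10.6595/(0.091−0.0414) = 214.9086
P₀ = Σ Dₜ/(1+r)ᵗ + TV_6/(1+r)^6 = 160.1345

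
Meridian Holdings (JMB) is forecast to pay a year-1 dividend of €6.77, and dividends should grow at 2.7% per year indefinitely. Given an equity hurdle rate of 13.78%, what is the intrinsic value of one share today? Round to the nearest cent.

€61.10

Gordon growth model: P₀ = D₁/(r − g), with D₁ = 6.77 given directly.
P₀ = 6.7700 / (0.1378 − 0.027) = 6.7700 / 0.1108 = 61.1011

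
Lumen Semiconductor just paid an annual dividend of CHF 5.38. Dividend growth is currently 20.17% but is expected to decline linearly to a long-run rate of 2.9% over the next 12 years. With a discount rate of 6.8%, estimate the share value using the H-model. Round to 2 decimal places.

CHF 284.89

H-model: P₀ = D₀[(1+g_L) + H(g_S−g_L)]/(r−g_L), with H = 12/2 = 6.
P₀ = 5.38 × [(1+0.029) + 6×(0.2017−0.029)] / (0.068−0.029)
   = 5.38 × 2.0652 / 0.039 = 284.8917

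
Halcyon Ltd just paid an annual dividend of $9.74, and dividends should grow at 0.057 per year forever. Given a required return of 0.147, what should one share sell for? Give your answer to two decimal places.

Gordon growth model: P₀ = D₁/(r − g). D₁ = 9.74 × (1 + 0.057) = 10.2952.
P₀ = 10.2952 / (0.147 − 0.057) = 10.2952 / 0.09 = 114.3909

$114.39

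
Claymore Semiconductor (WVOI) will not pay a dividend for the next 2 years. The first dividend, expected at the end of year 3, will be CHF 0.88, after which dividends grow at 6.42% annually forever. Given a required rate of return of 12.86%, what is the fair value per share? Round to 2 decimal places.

CHF 10.73

Deferred-dividend DDM. At t=2 the remaining stream is a growing perpetuity with first payment D_3 = 0.88.
V_2 = D_3/(r−g) = 0.88/(0.1286−0.0642) = 13.6646
P₀ = V_2/(1+r)^2 = 13.6646/(1+0.1286)^2 = 10.7279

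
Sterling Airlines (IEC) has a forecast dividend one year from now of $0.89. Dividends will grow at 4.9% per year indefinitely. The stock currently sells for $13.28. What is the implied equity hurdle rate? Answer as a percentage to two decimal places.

Rearranging the constant-growth DDM: r = D₁/P₀ + g.
r = 0.8900 / 13.28 + 0.049 = 0.06702 + 0.049 = 0.11602

11.60%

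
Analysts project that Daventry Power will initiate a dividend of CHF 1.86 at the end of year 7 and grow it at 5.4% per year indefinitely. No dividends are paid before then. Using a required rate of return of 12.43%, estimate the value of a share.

CHF 13.10

Deferred-dividend DDM. At t=6 the remaining stream is a growing perpetuity with first payment D_7 = 1.86.
V_6 = D_7/(r−g) = 1.86/(0.1243−0.054) = 26.4580
P₀ = V_6/(1+r)^6 = 26.4580/(1+0.1243)^6 = 13.0998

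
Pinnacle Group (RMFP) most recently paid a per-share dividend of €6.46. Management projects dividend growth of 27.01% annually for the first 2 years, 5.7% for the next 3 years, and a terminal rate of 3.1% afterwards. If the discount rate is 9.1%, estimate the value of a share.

€177.75

Three-stage DDM. Project D₁…D_5; terminal Gordon value at t=5 with g = 0.031; discount at r = 0.091.
D_1 = 8.2048
D_2 = 10.4210
D_3 = 11.0150
D_4 = 11.6428
D_5 = 12.3065
TV_5 = 12.6880/(0.091−0.031) = 211.4661
P₀ = Σ Dₜ/(1+r)ᵗ + TV_5/(1+r)^5 = 177.7471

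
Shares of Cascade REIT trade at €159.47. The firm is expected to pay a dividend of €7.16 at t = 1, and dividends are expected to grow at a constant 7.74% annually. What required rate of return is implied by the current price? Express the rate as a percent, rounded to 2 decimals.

12.23%

Rearranging the constant-growth DDM: r = D₁/P₀ + g.
r = 7.1600 / 159.47 + 0.0774 = 0.04490 + 0.0774 = 0.12230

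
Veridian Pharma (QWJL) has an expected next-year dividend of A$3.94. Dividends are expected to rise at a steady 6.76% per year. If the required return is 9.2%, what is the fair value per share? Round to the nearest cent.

A$161.48

Gordon growth model: P₀ = D₁/(r − g), with D₁ = 3.94 given directly.
P₀ = 3.9400 / (0.092 − 0.0676) = 3.9400 / 0.0244 = 161.4754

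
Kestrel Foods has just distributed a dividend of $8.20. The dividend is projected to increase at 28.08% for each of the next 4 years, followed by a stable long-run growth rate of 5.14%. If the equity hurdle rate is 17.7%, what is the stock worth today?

Two-stage DDM. Project D₁…D_4 at 0.2808, terminal growth 0.0514, discount at r = 0.177.
D_1 = 10.5026
D_2 = 13.4517
D_3 = 17.2289
D_4 = 22.0668
Terminal value at t=4: TV = D_5/(r−g) = 23.2010/(0.177−0.0514) = 184.7215
P₀ = 10.5026/(1+0.177)^1 + 13.4517/(1+0.177)^2 + 17.2289/(1+0.177)^3 + 22.0668/(1+0.177)^4 + 184.7215/(1+0.177)^4 = 136.9504

$136.95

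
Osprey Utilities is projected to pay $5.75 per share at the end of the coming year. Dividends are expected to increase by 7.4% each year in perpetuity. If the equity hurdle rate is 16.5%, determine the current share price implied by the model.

$63.19

Gordon growth model: P₀ = D₁/(r − g), with D₁ = 5.75 given directly.
P₀ = 5.7500 / (0.165 − 0.074) = 5.7500 / 0.091 = 63.1868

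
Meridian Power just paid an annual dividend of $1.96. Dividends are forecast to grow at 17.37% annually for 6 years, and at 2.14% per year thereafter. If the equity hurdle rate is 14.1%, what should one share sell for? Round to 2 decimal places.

$32.83

Two-stage DDM. Project D₁…D_6 at 0.1737, terminal growth 0.0214, discount at r = 0.141.
D_1 = 2.3005
D_2 = 2.7000
D_3 = 3.1690
D_4 = 3.7195
D_5 = 4.3656
D_6 = 5.1239
Terminal value at t=6: TV = D_7/(r−g) = 5.2335/(0.141−0.0214) = 43.7586
P₀ = 2.3005/(1+0.141)^1 + 2.7000/(1+0.141)^2 + 3.1690/(1+0.141)^3 + 3.7195/(1+0.141)^4 + 4.3656/(1+0.141)^5 + 5.1239/(1+0.141)^6 + 43.7586/(1+0.141)^6 = 32.8288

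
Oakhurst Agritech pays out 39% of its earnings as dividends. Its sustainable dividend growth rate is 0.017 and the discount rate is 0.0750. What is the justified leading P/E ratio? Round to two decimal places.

6.72

Justified leading P/E = b/(r−g) = 0.39/(0.075−0.017) = 6.7241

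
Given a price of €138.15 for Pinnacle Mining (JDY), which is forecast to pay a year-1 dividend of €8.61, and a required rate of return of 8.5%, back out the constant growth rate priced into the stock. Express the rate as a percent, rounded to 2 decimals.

From P₀ = D₁/(r − g), the implied growth is g = r − D₁/P₀.
g = 0.085 − 8.61/138.15 = 0.085 − 0.06232 = 0.02268

2.27%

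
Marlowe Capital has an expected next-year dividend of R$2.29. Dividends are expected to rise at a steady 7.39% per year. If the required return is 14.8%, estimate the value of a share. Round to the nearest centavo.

Gordon growth model: P₀ = D₁/(r − g), with D₁ = 2.29 given directly.
P₀ = 2.2900 / (0.148 − 0.0739) = 2.2900 / 0.0741 = 30.9042

R$30.90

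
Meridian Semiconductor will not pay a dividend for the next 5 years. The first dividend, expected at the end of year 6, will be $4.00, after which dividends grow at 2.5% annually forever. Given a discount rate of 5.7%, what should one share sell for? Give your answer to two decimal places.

$94.74

Deferred-dividend DDM. At t=5 the remaining stream is a growing perpetuity with first payment D_6 = 4.00.
V_5 = D_6/(r−g) = 4.00/(0.057−0.025) = 125.0000
P₀ = V_5/(1+r)^5 = 125.0000/(1+0.057)^5 = 94.7404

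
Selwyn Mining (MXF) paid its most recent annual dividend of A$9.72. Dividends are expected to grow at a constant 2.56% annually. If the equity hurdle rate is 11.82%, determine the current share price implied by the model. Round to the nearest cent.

A$107.65

Gordon growth model: P₀ = D₁/(r − g). D₁ = 9.72 × (1 + 0.0256) = 9.9688.
P₀ = 9.9688 / (0.1182 − 0.0256) = 9.9688 / 0.0926 = 107.6548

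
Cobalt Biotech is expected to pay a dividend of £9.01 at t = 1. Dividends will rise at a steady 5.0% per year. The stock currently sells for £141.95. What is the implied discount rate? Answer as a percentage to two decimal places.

11.35%

Rearranging the constant-growth DDM: r = D₁/P₀ + g.
r = 9.0100 / 141.95 + 0.05 = 0.06347 + 0.05 = 0.11347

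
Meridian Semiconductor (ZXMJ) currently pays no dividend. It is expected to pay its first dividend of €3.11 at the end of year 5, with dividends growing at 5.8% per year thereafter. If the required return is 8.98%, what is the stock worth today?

Deferred-dividend DDM. At t=4 the remaining stream is a growing perpetuity with first payment D_5 = 3.11.
V_4 = D_5/(r−g) = 3.11/(0.0898−0.058) = 97.7987
P₀ = V_4/(1+r)^4 = 97.7987/(1+0.0898)^4 = 69.3340

€69.33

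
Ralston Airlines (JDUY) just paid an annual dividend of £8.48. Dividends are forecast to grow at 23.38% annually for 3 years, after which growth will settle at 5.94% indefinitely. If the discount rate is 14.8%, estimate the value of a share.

£155.31

Two-stage DDM. Project D₁…D_3 at 0.2338, terminal growth 0.0594, discount at r = 0.148.
D_1 = 10.4626
D_2 = 12.9088
D_3 = 15.9269
Terminal value at t=3: TV = D_4/(r−g) = 16.8729/(0.148−0.0594) = 190.4392
P₀ = 10.4626/(1+0.148)^1 + 12.9088/(1+0.148)^2 + 15.9269/(1+0.148)^3 + 190.4392/(1+0.148)^3 = 155.3082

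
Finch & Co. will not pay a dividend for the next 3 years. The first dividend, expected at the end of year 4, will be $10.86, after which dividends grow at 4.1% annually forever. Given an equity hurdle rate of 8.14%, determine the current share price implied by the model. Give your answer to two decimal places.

$212.56

Deferred-dividend DDM. At t=3 the remaining stream is a growing perpetuity with first payment D_4 = 10.86.
V_3 = D_4/(r−g) = 10.86/(0.0814−0.041) = 268.8119
P₀ = V_3/(1+r)^3 = 268.8119/(1+0.0814)^3 = 212.5638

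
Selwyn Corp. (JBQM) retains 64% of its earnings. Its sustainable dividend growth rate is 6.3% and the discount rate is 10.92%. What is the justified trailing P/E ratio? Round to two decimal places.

8.28

Payout ratio b = 1 − 0.64 = 0.36.
Justified trailing P/E = b(1+g)/(r−g) = 0.36×(1+0.063)/(0.1092−0.063) = 8.2831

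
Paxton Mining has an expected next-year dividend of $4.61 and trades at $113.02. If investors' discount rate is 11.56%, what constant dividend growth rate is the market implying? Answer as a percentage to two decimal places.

7.48%

From P₀ = D₁/(r − g), the implied growth is g = r − D₁/P₀.
g = 0.1156 − 4.61/113.02 = 0.1156 − 0.04079 = 0.07481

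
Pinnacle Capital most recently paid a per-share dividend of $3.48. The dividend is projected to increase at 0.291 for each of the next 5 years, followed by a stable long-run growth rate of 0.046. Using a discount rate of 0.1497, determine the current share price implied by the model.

$87.64

Two-stage DDM. Project D₁…D_5 at 0.291, terminal growth 0.046, discount at r = 0.1497.
D_1 = 4.4927
D_2 = 5.8000
D_3 = 7.4879
D_4 = 9.6668
D_5 = 12.4799
Terminal value at t=5: TV = D_6/(r−g) = 13.0540/(0.1497−0.046) = 125.8819
P₀ = 4.4927/(1+0.1497)^1 + 5.8000/(1+0.1497)^2 + 7.4879/(1+0.1497)^3 + 9.6668/(1+0.1497)^4 + 12.4799/(1+0.1497)^5 + 125.8819/(1+0.1497)^5 = 87.6358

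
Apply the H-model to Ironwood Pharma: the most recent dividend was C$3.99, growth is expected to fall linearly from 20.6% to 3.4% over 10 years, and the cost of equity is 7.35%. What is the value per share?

H-model: P₀ = D₀[(1+g_L) + H(g_S−g_L)]/(r−g_L), with H = 10/2 = 5.
P₀ = 3.99 × [(1+0.034) + 5×(0.206−0.034)] / (0.0735−0.034)
   = 3.99 × 1.8940 / 0.0395 = 191.3180

C$191.32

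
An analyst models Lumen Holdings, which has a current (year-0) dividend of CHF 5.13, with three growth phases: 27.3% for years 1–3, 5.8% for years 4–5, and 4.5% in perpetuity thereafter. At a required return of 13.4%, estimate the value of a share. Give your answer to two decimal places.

Three-stage DDM. Project D₁…D_5; terminal Gordon value at t=5 with g = 0.045; discount at r = 0.134.
D_1 = 6.5305
D_2 = 8.3133
D_3 = 10.5828
D_4 = 11.1967
D_5 = 11.8461
TV_5 = 12.3791/(0.134−0.045) = 139.0914
P₀ = Σ Dₜ/(1+r)ᵗ + TV_5/(1+r)^5 = 106.7395

CHF 106.74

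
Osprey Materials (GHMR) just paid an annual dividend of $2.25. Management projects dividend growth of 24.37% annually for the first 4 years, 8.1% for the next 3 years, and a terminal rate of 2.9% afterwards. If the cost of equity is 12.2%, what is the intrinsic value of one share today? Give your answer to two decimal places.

$54.80

Three-stage DDM. Project D₁…D_7; terminal Gordon value at t=7 with g = 0.029; discount at r = 0.122.
D_1 = 2.7983
D_2 = 3.4803
D_3 = 4.3284
D_4 = 5.3833
D_5 = 5.8193
D_6 = 6.2907
D_7 = 6.8002
TV_7 = 6.9974/(0.122−0.029) = 75.2410
P₀ = Σ Dₜ/(1+r)ᵗ + TV_7/(1+r)^7 = 54.7964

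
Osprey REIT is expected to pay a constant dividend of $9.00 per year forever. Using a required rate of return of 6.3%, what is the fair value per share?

Zero-growth DDM (perpetuity): P₀ = D/r = 9.00 / 0.063 = 142.8571

$142.86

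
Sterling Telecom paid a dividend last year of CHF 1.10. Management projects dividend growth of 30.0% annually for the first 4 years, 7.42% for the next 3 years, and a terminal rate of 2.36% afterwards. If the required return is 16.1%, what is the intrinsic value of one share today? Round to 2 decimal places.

CHF 20.54

Three-stage DDM. Project D₁…D_7; terminal Gordon value at t=7 with g = 0.0236; discount at r = 0.161.
D_1 = 1.4300
D_2 = 1.8590
D_3 = 2.4167
D_4 = 3.1417
D_5 = 3.3748
D_6 = 3.6252
D_7 = 3.8942
TV_7 = 3.9861/(0.161−0.0236) = 29.0112
P₀ = Σ Dₜ/(1+r)ᵗ + TV_7/(1+r)^7 = 20.5374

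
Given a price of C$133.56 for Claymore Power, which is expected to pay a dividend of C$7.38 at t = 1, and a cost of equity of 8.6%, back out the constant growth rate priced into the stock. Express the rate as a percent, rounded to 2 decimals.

3.07%

From P₀ = D₁/(r − g), the implied growth is g = r − D₁/P₀.
g = 0.086 − 7.38/133.56 = 0.086 − 0.05526 = 0.03074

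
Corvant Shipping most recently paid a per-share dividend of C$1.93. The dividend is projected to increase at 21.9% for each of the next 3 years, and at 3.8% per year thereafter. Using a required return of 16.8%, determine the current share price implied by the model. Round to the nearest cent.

Two-stage DDM. Project D₁…D_3 at 0.219, terminal growth 0.038, discount at r = 0.168.
D_1 = 2.3527
D_2 = 2.8679
D_3 = 3.4960
Terminal value at t=3: TV = D_4/(r−g) = 3.6288/(0.168−0.038) = 27.9140
P₀ = 2.3527/(1+0.168)^1 + 2.8679/(1+0.168)^2 + 3.4960/(1+0.168)^3 + 27.9140/(1+0.168)^3 = 23.8289

C$23.83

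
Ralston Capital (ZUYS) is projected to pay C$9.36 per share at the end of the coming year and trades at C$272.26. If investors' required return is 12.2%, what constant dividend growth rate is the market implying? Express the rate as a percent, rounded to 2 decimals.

8.76%

From P₀ = D₁/(r − g), the implied growth is g = r − D₁/P₀.
g = 0.122 − 9.36/272.26 = 0.122 − 0.03438 = 0.08762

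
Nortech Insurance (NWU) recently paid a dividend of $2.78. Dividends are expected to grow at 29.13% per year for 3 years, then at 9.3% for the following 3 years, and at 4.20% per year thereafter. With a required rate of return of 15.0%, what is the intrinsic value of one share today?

$53.84

Three-stage DDM. Project D₁…D_6; terminal Gordon value at t=6 with g = 0.042; discount at r = 0.15.
D_1 = 3.5898
D_2 = 4.6355
D_3 = 5.9859
D_4 = 6.5425
D_5 = 7.1510
D_6 = 7.8160
TV_6 = 8.1443/(0.15−0.042) = 75.4103
P₀ = Σ Dₜ/(1+r)ᵗ + TV_6/(1+r)^6 = 53.8396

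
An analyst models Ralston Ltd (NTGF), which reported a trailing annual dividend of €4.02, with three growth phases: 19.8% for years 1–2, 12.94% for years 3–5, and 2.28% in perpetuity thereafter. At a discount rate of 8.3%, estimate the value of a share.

Three-stage DDM. Project D₁…D_5; terminal Gordon value at t=5 with g = 0.0228; discount at r = 0.083.
D_1 = 4.8160
D_2 = 5.7695
D_3 = 6.5161
D_4 = 7.3593
D_5 = 8.3116
TV_5 = 8.5011/(0.083−0.0228) = 141.2138
P₀ = Σ Dₜ/(1+r)ᵗ + TV_5/(1+r)^5 = 120.2081

€120.21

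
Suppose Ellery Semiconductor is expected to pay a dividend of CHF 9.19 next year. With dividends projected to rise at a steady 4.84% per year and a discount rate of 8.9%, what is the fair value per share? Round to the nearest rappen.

CHF 226.35

Gordon growth model: P₀ = D₁/(r − g), with D₁ = 9.19 given directly.
P₀ = 9.1900 / (0.089 − 0.0484) = 9.1900 / 0.0406 = 226.3547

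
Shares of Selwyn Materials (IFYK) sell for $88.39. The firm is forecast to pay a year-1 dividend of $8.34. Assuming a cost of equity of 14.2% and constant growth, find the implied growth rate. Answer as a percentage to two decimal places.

4.76%

From P₀ = D₁/(r − g), the implied growth is g = r − D₁/P₀.
g = 0.142 − 8.34/88.39 = 0.142 − 0.09435 = 0.04765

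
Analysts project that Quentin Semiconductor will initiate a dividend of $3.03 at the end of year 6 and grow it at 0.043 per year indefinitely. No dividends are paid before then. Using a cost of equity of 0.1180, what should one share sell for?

Deferred-dividend DDM. At t=5 the remaining stream is a growing perpetuity with first payment D_6 = 3.03.
V_5 = D_6/(r−g) = 3.03/(0.118−0.043) = 40.4000
P₀ = V_5/(1+r)^5 = 40.4000/(1+0.118)^5 = 23.1298

$23.13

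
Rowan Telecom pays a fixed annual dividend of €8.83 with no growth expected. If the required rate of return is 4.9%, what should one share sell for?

€180.20

Zero-growth DDM (perpetuity): P₀ = D/r = 8.83 / 0.049 = 180.2041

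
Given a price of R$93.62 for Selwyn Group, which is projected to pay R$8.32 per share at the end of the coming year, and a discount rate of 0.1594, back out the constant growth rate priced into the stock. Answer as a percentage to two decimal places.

7.05%

From P₀ = D₁/(r − g), the implied growth is g = r − D₁/P₀.
g = 0.1594 − 8.32/93.62 = 0.1594 − 0.08887 = 0.07053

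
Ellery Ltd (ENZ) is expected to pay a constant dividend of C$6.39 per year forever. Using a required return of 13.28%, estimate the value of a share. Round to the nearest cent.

C$48.12

Zero-growth DDM (perpetuity): P₀ = D/r = 6.39 / 0.1328 = 48.1175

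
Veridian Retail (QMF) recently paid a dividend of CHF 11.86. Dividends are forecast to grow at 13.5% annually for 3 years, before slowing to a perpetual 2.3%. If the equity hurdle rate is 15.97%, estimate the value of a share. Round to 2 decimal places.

CHF 117.29

Two-stage DDM. Project D₁…D_3 at 0.135, terminal growth 0.023, discount at r = 0.1597.
D_1 = 13.4611
D_2 = 15.2783
D_3 = 17.3409
Terminal value at t=3: TV = D_4/(r−g) = 17.7398/(0.1597−0.023) = 129.7715
P₀ = 13.4611/(1+0.1597)^1 + 15.2783/(1+0.1597)^2 + 17.3409/(1+0.1597)^3 + 129.7715/(1+0.1597)^3 = 117.2895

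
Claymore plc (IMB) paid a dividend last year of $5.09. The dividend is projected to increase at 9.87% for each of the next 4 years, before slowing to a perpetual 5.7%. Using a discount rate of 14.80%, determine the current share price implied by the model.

Two-stage DDM. Project D₁…D_4 at 0.0987, terminal growth 0.057, discount at r = 0.148.
D_1 = 5.5924
D_2 = 6.1444
D_3 = 6.7508
D_4 = 7.4171
Terminal value at t=4: TV = D_5/(r−g) = 7.8399/(0.148−0.057) = 86.1525
P₀ = 5.5924/(1+0.148)^1 + 6.1444/(1+0.148)^2 + 6.7508/(1+0.148)^3 + 7.4171/(1+0.148)^4 + 86.1525/(1+0.148)^4 = 67.8681

$67.87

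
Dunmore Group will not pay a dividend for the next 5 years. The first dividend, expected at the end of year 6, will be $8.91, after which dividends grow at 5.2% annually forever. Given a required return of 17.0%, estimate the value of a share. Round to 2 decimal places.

$34.44

Deferred-dividend DDM. At t=5 the remaining stream is a growing perpetuity with first payment D_6 = 8.91.
V_5 = D_6/(r−g) = 8.91/(0.17−0.052) = 75.5085
P₀ = V_5/(1+r)^5 = 75.5085/(1+0.17)^5 = 34.4403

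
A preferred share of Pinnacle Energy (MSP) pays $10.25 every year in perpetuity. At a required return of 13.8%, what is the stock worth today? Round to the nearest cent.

Zero-growth DDM (perpetuity): P₀ = D/r = 10.25 / 0.138 = 74.2754

$74.28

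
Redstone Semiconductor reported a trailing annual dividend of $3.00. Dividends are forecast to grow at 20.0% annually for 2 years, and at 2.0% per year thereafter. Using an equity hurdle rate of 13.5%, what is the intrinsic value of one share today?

$36.27

Two-stage DDM. Project D₁…D_2 at 0.2, terminal growth 0.02, discount at r = 0.135.
D_1 = 3.6000
D_2 = 4.3200
Terminal value at t=2: TV = D_3/(r−g) = 4.4064/(0.135−0.02) = 38.3165
P₀ = 3.6000/(1+0.135)^1 + 4.3200/(1+0.135)^2 + 38.3165/(1+0.135)^2 = 36.2689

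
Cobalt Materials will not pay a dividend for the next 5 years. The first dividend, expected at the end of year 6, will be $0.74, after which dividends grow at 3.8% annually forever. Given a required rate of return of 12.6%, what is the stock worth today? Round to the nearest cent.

$4.65

Deferred-dividend DDM. At t=5 the remaining stream is a growing perpetuity with first payment D_6 = 0.74.
V_5 = D_6/(r−g) = 0.74/(0.126−0.038) = 8.4091
P₀ = V_5/(1+r)^5 = 8.4091/(1+0.126)^5 = 4.6458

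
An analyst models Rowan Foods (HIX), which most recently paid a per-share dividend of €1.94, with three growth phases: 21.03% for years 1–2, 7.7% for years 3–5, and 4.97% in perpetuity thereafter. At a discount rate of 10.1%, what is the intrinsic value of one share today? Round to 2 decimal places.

Three-stage DDM. Project D₁…D_5; terminal Gordon value at t=5 with g = 0.0497; discount at r = 0.101.
D_1 = 2.3480
D_2 = 2.8418
D_3 = 3.0606
D_4 = 3.2962
D_5 = 3.5501
TV_5 = 3.7265/(0.101−0.0497) = 72.6412
P₀ = Σ Dₜ/(1+r)ᵗ + TV_5/(1+r)^5 = 56.1076

€56.11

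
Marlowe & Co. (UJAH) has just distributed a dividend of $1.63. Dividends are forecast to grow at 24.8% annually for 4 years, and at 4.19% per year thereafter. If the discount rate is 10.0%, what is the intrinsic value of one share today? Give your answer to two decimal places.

Two-stage DDM. Project D₁…D_4 at 0.248, terminal growth 0.0419, discount at r = 0.1.
D_1 = 2.0342
D_2 = 2.5387
D_3 = 3.1683
D_4 = 3.9541
Terminal value at t=4: TV = D_5/(r−g) = 4.1198/(0.1−0.0419) = 70.9081
P₀ = 2.0342/(1+0.1)^1 + 2.5387/(1+0.1)^2 + 3.1683/(1+0.1)^3 + 3.9541/(1+0.1)^4 + 70.9081/(1+0.1)^4 = 57.4597

$57.46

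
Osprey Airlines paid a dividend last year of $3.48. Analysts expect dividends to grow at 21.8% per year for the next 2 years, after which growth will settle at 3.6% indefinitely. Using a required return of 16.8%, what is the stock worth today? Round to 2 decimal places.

$37.11

Two-stage DDM. Project D₁…D_2 at 0.218, terminal growth 0.036, discount at r = 0.168.
D_1 = 4.2386
D_2 = 5.1627
Terminal value at t=2: TV = D_3/(r−g) = 5.3485/(0.168−0.036) = 40.5191
P₀ = 4.2386/(1+0.168)^1 + 5.1627/(1+0.168)^2 + 40.5191/(1+0.168)^2 = 37.1145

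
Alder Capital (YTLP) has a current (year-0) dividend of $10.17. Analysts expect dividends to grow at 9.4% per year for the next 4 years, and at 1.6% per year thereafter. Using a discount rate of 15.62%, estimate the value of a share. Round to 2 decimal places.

Two-stage DDM. Project D₁…D_4 at 0.094, terminal growth 0.016, discount at r = 0.1562.
D_1 = 11.1260
D_2 = 12.1718
D_3 = 13.3160
D_4 = 14.5677
Terminal value at t=4: TV = D_5/(r−g) = 14.8008/(0.1562−0.016) = 105.5689
P₀ = 11.1260/(1+0.1562)^1 + 12.1718/(1+0.1562)^2 + 13.3160/(1+0.1562)^3 + 14.5677/(1+0.1562)^4 + 105.5689/(1+0.1562)^4 = 94.5704

$94.57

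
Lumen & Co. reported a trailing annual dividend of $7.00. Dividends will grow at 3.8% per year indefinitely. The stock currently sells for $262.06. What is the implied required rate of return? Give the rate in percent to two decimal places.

Rearranging the constant-growth DDM: r = D₁/P₀ + g.
D₁ = 7.00 × (1 + 0.038) = 7.2660.
r = 7.2660 / 262.06 + 0.038 = 0.02773 + 0.038 = 0.06573

6.57%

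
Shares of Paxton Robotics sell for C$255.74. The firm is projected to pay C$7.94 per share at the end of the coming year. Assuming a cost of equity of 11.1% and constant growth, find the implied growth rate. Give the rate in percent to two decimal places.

From P₀ = D₁/(r − g), the implied growth is g = r − D₁/P₀.
g = 0.111 − 7.94/255.74 = 0.111 − 0.03105 = 0.07995

8.00%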